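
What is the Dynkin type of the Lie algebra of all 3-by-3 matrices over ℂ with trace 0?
A_2

This is sl(3), which has dimension 3^2 - 1 = 8 and rank 3 - 1 = 2 (a Cartan subalgebra is the diagonal traceless matrices). In the classification of classical Lie algebras, the special linear algebra sl(n+1) has type A_n; here n = 2, so the Dynkin diagram is a chain of 2 nodes with single edges (A_2). Hence the type is A_2.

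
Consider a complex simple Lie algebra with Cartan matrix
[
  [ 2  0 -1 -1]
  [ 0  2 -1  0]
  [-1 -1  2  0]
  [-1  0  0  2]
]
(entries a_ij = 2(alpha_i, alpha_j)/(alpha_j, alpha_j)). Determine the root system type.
The matrix has rank 4 with 2's on the diagonal. Reading the off-diagonal entries as Dynkin edges (a single edge where a_ij = a_ji = -1; a double or triple edge where a_ij * a_ji = 2 or 3), the diagram is a chain of 4 nodes with single edges (A_4). One simple-root ordering that puts it in standard form is (alpha_2, alpha_3, alpha_1, alpha_4). So the algebra is type A_4, i.e. sl(5).

A_4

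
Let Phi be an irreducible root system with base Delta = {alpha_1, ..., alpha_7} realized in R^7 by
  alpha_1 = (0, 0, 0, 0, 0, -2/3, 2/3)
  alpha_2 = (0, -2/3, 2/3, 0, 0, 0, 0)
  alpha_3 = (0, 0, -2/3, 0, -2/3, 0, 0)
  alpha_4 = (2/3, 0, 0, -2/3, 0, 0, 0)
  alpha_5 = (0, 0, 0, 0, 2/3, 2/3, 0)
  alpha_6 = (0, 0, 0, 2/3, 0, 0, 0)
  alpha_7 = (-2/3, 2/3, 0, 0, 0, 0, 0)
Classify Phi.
B_7

Compute the Cartan integers a_ij = 2(alpha_i, alpha_j)/(alpha_j, alpha_j); the resulting 7x7 Cartan matrix is
[[2, 0, 0, 0, -1, 0, 0], [0, 2, -1, 0, 0, 0, -1], [0, -1, 2, 0, -1, 0, 0], [0, 0, 0, 2, 0, -2, -1], [-1, 0, -1, 0, 2, 0, 0], [0, 0, 0, -1, 0, 2, 0], [0, -1, 0, -1, 0, 0, 2]].
The roots have two lengths (squared-length ratio 2:1); the short ones are alpha_{6}. The associated Dynkin diagram is a chain of 7 nodes with a double edge at one end; the terminal node there is the unique short simple root (B_7), so the type is B_7 (the algebra so(15)).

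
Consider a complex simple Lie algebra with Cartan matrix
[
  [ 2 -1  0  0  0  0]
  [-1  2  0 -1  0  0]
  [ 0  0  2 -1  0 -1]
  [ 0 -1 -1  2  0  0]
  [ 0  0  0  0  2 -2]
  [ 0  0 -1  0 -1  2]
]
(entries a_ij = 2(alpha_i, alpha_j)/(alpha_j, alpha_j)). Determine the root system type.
C_6

The matrix has rank 6 with 2's on the diagonal. Reading the off-diagonal entries as Dynkin edges (a single edge where a_ij = a_ji = -1; a double or triple edge where a_ij * a_ji = 2 or 3), the diagram is a chain of 6 nodes with a double edge at one end; the terminal node there is the unique long simple root (C_6). One simple-root ordering that puts it in standard form is (alpha_1, alpha_2, alpha_4, alpha_3, alpha_6, alpha_5). So the algebra is type C_6, i.e. sp(12).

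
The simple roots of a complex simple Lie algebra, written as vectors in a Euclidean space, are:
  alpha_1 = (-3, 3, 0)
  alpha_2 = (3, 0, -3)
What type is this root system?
A_2

Compute the Cartan integers a_ij = 2(alpha_i, alpha_j)/(alpha_j, alpha_j); the resulting 2x2 Cartan matrix is
[[2, -1], [-1, 2]].
All simple roots have the same length, so the diagram is simply laced. The associated Dynkin diagram is a chain of 2 nodes with single edges (A_2), so the type is A_2 (the algebra sl(3)).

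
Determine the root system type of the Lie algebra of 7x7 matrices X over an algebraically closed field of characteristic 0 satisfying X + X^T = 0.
This is so(7) with 7 odd, which has dimension 7(7-1)/2 = 21 and rank (7-1)/2 = 3. In the classification of classical Lie algebras, the orthogonal algebra so(2n+1) in an odd number of variables has type B_n; here n = 3, so the Dynkin diagram is a chain of 3 nodes with a double edge at one end; the terminal node there is the unique short simple root (B_3). Hence the type is B_3.

B_3 (so(7))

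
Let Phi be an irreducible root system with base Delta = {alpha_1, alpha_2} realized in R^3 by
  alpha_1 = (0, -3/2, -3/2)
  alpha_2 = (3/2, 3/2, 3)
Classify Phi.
G_2

Compute the Cartan integers a_ij = 2(alpha_i, alpha_j)/(alpha_j, alpha_j); the resulting 2x2 Cartan matrix is
[[2, -1], [-3, 2]].
The roots have two lengths (squared-length ratio 3:1); the short ones are alpha_{1}. The associated Dynkin diagram is two nodes joined by a triple edge (G_2), so the type is G_2.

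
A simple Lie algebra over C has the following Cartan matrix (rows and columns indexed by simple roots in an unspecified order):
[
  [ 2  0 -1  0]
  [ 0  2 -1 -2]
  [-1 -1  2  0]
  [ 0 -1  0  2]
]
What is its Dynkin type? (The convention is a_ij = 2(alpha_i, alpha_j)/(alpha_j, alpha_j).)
The matrix has rank 4 with 2's on the diagonal. Reading the off-diagonal entries as Dynkin edges (a single edge where a_ij = a_ji = -1; a double or triple edge where a_ij * a_ji = 2 or 3), the diagram is a chain of 4 nodes with a double edge at one end; the terminal node there is the unique short simple root (B_4). One simple-root ordering that puts it in standard form is (alpha_1, alpha_3, alpha_2, alpha_4). So the algebra is type B_4, i.e. so(9).

B_4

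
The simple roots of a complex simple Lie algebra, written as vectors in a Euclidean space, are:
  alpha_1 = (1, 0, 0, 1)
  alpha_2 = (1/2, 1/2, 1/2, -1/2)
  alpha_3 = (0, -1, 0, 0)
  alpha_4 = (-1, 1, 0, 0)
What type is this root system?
F4

Compute the Cartan integers a_ij = 2(alpha_i, alpha_j)/(alpha_j, alpha_j); the resulting 4x4 Cartan matrix is
[[2, 0, 0, -1], [0, 2, -1, 0], [0, -1, 2, -1], [-1, 0, -2, 2]].
The roots have two lengths (squared-length ratio 2:1); the short ones are alpha_{2,3}. The associated Dynkin diagram is a chain of 4 nodes with a double edge between the middle two (F_4), so the type is F_4.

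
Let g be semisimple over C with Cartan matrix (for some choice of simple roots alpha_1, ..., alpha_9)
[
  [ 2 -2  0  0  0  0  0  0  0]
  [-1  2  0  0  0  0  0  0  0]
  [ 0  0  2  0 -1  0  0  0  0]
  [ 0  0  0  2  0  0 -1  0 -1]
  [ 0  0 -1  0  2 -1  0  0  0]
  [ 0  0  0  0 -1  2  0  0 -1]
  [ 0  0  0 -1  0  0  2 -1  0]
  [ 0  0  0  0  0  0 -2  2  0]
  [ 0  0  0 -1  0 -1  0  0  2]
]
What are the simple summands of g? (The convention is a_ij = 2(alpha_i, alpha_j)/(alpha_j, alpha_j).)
The diagram associated to this matrix has two connected components: the simple roots {alpha_1, alpha_2} form a chain of 2 nodes with a double edge at one end; the terminal node there is the unique short simple root (B_2), and {alpha_3, alpha_4, alpha_5, alpha_6, alpha_7, alpha_8, alpha_9} form a chain of 7 nodes with a double edge at one end; the terminal node there is the unique long simple root (C_7). A semisimple Lie algebra decomposes uniquely as the direct sum of simple ideals, one per connected component of its Dynkin diagram, so g ≅ B_2 ⊕ C_7 (dimension 10 + 105 = 115).

B_2 + C_7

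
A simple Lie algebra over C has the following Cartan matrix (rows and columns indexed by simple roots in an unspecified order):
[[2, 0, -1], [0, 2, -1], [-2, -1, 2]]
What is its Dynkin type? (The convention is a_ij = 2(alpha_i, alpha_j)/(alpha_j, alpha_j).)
B_3

The matrix has rank 3 with 2's on the diagonal. Reading the off-diagonal entries as Dynkin edges (a single edge where a_ij = a_ji = -1; a double or triple edge where a_ij * a_ji = 2 or 3), the diagram is a chain of 3 nodes with a double edge at one end; the terminal node there is the unique short simple root (B_3). One simple-root ordering that puts it in standard form is (alpha_2, alpha_3, alpha_1). So the algebra is type B_3, i.e. so(7).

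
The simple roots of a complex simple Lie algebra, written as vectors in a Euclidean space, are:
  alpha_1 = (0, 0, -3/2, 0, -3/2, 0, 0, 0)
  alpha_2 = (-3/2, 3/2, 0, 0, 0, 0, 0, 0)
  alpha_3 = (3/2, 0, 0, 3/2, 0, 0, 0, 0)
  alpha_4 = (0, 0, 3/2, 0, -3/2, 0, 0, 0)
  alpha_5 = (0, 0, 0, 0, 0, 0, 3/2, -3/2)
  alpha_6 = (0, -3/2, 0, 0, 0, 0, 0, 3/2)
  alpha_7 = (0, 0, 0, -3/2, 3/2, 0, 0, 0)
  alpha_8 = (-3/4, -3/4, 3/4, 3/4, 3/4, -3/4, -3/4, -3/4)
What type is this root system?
E_8

Compute the Cartan integers a_ij = 2(alpha_i, alpha_j)/(alpha_j, alpha_j); the resulting 8x8 Cartan matrix is
[[2, 0, 0, 0, 0, 0, -1, -1], [0, 2, -1, 0, 0, -1, 0, 0], [0, -1, 2, 0, 0, 0, -1, 0], [0, 0, 0, 2, 0, 0, -1, 0], [0, 0, 0, 0, 2, -1, 0, 0], [0, -1, 0, 0, -1, 2, 0, 0], [-1, 0, -1, -1, 0, 0, 2, 0], [-1, 0, 0, 0, 0, 0, 0, 2]].
All simple roots have the same length, so the diagram is simply laced. The associated Dynkin diagram is a chain of 7 nodes with one extra node attached to the third node from one end (E_8), so the type is E_8.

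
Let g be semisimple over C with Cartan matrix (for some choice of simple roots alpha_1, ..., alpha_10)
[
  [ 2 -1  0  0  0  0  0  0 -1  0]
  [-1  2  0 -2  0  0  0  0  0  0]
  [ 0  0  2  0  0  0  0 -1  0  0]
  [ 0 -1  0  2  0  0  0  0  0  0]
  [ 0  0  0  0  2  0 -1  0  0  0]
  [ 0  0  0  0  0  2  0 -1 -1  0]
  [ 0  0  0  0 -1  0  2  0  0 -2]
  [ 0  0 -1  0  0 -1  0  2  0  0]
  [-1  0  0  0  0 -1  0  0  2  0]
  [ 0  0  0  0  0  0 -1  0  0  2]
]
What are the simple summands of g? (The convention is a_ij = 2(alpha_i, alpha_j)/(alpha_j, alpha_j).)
The diagram associated to this matrix has two connected components: the simple roots {alpha_5, alpha_7, alpha_10} form a chain of 3 nodes with a double edge at one end; the terminal node there is the unique short simple root (B_3), and {alpha_1, alpha_2, alpha_3, alpha_4, alpha_6, alpha_8, alpha_9} form a chain of 7 nodes with a double edge at one end; the terminal node there is the unique short simple root (B_7). A semisimple Lie algebra decomposes uniquely as the direct sum of simple ideals, one per connected component of its Dynkin diagram, so g ≅ B_3 ⊕ B_7 (dimension 21 + 105 = 126).

B3 + B7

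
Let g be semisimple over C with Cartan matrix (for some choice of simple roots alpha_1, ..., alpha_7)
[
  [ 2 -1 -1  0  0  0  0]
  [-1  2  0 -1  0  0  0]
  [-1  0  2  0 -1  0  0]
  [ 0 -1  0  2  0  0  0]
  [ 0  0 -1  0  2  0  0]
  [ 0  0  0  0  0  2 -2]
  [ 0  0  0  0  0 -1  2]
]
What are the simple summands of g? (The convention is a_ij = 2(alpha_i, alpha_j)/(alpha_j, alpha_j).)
A_5 (sl(6)) ⊕ B_2 (so(5))

The diagram associated to this matrix has two connected components: the simple roots {alpha_1, alpha_2, alpha_3, alpha_4, alpha_5} form a chain of 5 nodes with single edges (A_5), and {alpha_6, alpha_7} form a chain of 2 nodes with a double edge at one end; the terminal node there is the unique short simple root (B_2). A semisimple Lie algebra decomposes uniquely as the direct sum of simple ideals, one per connected component of its Dynkin diagram, so g ≅ A_5 ⊕ B_2 (dimension 35 + 10 = 45).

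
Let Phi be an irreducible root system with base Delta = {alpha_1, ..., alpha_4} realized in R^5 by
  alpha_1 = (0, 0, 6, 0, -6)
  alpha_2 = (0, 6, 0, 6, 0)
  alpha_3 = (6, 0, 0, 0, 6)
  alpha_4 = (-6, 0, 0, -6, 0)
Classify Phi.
A_4 (sl(5))

Compute the Cartan integers a_ij = 2(alpha_i, alpha_j)/(alpha_j, alpha_j); the resulting 4x4 Cartan matrix is
[[2, 0, -1, 0], [0, 2, 0, -1], [-1, 0, 2, -1], [0, -1, -1, 2]].
All simple roots have the same length, so the diagram is simply laced. The associated Dynkin diagram is a chain of 4 nodes with single edges (A_4), so the type is A_4 (the algebra sl(5)).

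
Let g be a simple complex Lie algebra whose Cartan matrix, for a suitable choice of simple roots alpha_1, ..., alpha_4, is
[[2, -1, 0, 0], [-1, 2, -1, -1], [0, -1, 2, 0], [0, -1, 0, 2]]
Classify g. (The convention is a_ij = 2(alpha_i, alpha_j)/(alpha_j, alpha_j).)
D4

The matrix has rank 4 with 2's on the diagonal. Reading the off-diagonal entries as Dynkin edges (a single edge where a_ij = a_ji = -1; a double or triple edge where a_ij * a_ji = 2 or 3), the diagram is a chain of 2 nodes with a fork of two nodes at one end (D_4). One simple-root ordering that puts it in standard form is (alpha_3, alpha_2, alpha_4, alpha_1). So the algebra is type D_4, i.e. so(8).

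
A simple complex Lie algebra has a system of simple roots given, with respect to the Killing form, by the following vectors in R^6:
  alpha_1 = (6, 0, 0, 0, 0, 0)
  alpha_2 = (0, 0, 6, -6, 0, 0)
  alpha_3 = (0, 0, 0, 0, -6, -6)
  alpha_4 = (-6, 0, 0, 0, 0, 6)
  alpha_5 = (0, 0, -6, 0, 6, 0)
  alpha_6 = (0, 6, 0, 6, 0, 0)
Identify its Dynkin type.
Compute the Cartan integers a_ij = 2(alpha_i, alpha_j)/(alpha_j, alpha_j); the resulting 6x6 Cartan matrix is
[[2, 0, 0, -1, 0, 0], [0, 2, 0, 0, -1, -1], [0, 0, 2, -1, -1, 0], [-2, 0, -1, 2, 0, 0], [0, -1, -1, 0, 2, 0], [0, -1, 0, 0, 0, 2]].
The roots have two lengths (squared-length ratio 2:1); the short ones are alpha_{1}. The associated Dynkin diagram is a chain of 6 nodes with a double edge at one end; the terminal node there is the unique short simple root (B_6), so the type is B_6 (the algebra so(13)).

B_6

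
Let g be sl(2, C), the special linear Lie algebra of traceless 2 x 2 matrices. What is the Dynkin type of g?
This is sl(2), which has dimension 2^2 - 1 = 3 and rank 2 - 1 = 1 (a Cartan subalgebra is the diagonal traceless matrices). In the classification of classical Lie algebras, the special linear algebra sl(n+1) has type A_n; here n = 1, so the Dynkin diagram is a chain of 1 nodes with single edges (A_1). Hence the type is A_1.

A1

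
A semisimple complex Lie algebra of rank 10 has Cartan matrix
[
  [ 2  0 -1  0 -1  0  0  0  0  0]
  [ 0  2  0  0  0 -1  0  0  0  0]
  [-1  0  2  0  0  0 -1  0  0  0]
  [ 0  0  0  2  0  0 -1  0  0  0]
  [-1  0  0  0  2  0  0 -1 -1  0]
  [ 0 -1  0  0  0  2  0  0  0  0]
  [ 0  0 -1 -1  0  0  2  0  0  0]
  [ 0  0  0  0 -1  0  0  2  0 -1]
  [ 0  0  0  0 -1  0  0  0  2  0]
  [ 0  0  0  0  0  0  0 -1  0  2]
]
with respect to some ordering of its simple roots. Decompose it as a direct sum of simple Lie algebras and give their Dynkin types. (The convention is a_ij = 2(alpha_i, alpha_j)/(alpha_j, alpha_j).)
The diagram associated to this matrix has two connected components: the simple roots {alpha_2, alpha_6} form a chain of 2 nodes with single edges (A_2), and {alpha_1, alpha_3, alpha_4, alpha_5, alpha_7, alpha_8, alpha_9, alpha_10} form a chain of 7 nodes with one extra node attached to the third node from one end (E_8). A semisimple Lie algebra decomposes uniquely as the direct sum of simple ideals, one per connected component of its Dynkin diagram, so g ≅ A_2 ⊕ E_8 (dimension 8 + 248 = 256).

A2 + E8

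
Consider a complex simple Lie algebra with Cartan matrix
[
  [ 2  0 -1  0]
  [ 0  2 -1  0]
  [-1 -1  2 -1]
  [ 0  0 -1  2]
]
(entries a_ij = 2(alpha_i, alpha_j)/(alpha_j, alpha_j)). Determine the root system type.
D_4

The matrix has rank 4 with 2's on the diagonal. Reading the off-diagonal entries as Dynkin edges (a single edge where a_ij = a_ji = -1; a double or triple edge where a_ij * a_ji = 2 or 3), the diagram is a chain of 2 nodes with a fork of two nodes at one end (D_4). One simple-root ordering that puts it in standard form is (alpha_1, alpha_3, alpha_2, alpha_4). So the algebra is type D_4, i.e. so(8).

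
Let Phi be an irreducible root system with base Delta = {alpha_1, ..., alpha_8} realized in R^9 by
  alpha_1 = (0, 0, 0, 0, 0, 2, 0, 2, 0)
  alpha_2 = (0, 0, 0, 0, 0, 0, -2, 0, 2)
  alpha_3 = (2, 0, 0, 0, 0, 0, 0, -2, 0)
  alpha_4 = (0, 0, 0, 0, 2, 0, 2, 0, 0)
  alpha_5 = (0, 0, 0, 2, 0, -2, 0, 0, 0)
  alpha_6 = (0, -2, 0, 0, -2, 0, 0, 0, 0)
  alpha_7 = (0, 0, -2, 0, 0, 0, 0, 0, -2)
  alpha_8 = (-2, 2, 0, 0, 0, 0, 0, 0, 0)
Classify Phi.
A8

Compute the Cartan integers a_ij = 2(alpha_i, alpha_j)/(alpha_j, alpha_j); the resulting 8x8 Cartan matrix is
[[2, 0, -1, 0, -1, 0, 0, 0], [0, 2, 0, -1, 0, 0, -1, 0], [-1, 0, 2, 0, 0, 0, 0, -1], [0, -1, 0, 2, 0, -1, 0, 0], [-1, 0, 0, 0, 2, 0, 0, 0], [0, 0, 0, -1, 0, 2, 0, -1], [0, -1, 0, 0, 0, 0, 2, 0], [0, 0, -1, 0, 0, -1, 0, 2]].
All simple roots have the same length, so the diagram is simply laced. The associated Dynkin diagram is a chain of 8 nodes with single edges (A_8), so the type is A_8 (the algebra sl(9)).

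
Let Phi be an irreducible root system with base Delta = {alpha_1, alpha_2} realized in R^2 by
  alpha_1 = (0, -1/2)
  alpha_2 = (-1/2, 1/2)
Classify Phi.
Compute the Cartan integers a_ij = 2(alpha_i, alpha_j)/(alpha_j, alpha_j); the resulting 2x2 Cartan matrix is
[[2, -1], [-2, 2]].
The roots have two lengths (squared-length ratio 2:1); the short ones are alpha_{1}. The associated Dynkin diagram is a chain of 2 nodes with a double edge at one end; the terminal node there is the unique short simple root (B_2), so the type is B_2 (the algebra so(5)).

B2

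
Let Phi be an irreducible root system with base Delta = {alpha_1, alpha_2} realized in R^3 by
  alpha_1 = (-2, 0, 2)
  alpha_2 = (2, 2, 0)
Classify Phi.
A_2

Compute the Cartan integers a_ij = 2(alpha_i, alpha_j)/(alpha_j, alpha_j); the resulting 2x2 Cartan matrix is
[[2, -1], [-1, 2]].
All simple roots have the same length, so the diagram is simply laced. The associated Dynkin diagram is a chain of 2 nodes with single edges (A_2), so the type is A_2 (the algebra sl(3)).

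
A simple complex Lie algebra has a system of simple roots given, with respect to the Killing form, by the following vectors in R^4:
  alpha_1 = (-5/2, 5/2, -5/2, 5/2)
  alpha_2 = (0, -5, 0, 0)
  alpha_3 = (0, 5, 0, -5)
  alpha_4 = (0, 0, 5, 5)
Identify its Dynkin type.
Compute the Cartan integers a_ij = 2(alpha_i, alpha_j)/(alpha_j, alpha_j); the resulting 4x4 Cartan matrix is
[[2, -1, 0, 0], [-1, 2, -1, 0], [0, -2, 2, -1], [0, 0, -1, 2]].
The roots have two lengths (squared-length ratio 2:1); the short ones are alpha_{1,2}. The associated Dynkin diagram is a chain of 4 nodes with a double edge between the middle two (F_4), so the type is F_4.

F4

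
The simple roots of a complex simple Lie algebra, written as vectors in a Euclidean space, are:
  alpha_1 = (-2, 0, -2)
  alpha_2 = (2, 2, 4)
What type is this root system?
G_2

Compute the Cartan integers a_ij = 2(alpha_i, alpha_j)/(alpha_j, alpha_j); the resulting 2x2 Cartan matrix is
[[2, -1], [-3, 2]].
The roots have two lengths (squared-length ratio 3:1); the short ones are alpha_{1}. The associated Dynkin diagram is two nodes joined by a triple edge (G_2), so the type is G_2.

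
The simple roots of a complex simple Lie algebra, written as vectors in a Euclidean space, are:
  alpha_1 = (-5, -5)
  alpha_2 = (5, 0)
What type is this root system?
Compute the Cartan integers a_ij = 2(alpha_i, alpha_j)/(alpha_j, alpha_j); the resulting 2x2 Cartan matrix is
[[2, -2], [-1, 2]].
The roots have two lengths (squared-length ratio 2:1); the short ones are alpha_{2}. The associated Dynkin diagram is a chain of 2 nodes with a double edge at one end; the terminal node there is the unique short simple root (B_2), so the type is B_2 (the algebra so(5)).

B_2 (so(5))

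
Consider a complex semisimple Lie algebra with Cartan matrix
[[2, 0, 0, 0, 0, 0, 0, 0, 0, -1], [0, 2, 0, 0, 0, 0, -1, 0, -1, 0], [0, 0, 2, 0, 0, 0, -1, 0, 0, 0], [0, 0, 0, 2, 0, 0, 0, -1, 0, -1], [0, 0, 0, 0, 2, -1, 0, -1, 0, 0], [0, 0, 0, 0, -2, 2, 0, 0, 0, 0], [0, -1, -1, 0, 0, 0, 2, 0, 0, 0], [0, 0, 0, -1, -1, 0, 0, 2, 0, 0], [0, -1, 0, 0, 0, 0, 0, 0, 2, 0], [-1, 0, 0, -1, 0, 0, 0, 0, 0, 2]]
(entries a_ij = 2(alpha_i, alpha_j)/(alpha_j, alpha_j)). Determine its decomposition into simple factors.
type A_4 + type C_6

The diagram associated to this matrix has two connected components: the simple roots {alpha_2, alpha_3, alpha_7, alpha_9} form a chain of 4 nodes with single edges (A_4), and {alpha_1, alpha_4, alpha_5, alpha_6, alpha_8, alpha_10} form a chain of 6 nodes with a double edge at one end; the terminal node there is the unique long simple root (C_6). A semisimple Lie algebra decomposes uniquely as the direct sum of simple ideals, one per connected component of its Dynkin diagram, so g ≅ A_4 ⊕ C_6 (dimension 24 + 78 = 102).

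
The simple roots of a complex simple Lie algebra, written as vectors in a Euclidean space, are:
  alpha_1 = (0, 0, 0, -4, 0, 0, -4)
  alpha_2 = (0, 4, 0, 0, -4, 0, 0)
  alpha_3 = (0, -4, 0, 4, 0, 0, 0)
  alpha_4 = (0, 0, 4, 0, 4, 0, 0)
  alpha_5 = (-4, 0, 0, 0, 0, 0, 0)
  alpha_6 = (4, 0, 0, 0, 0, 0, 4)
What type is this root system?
Compute the Cartan integers a_ij = 2(alpha_i, alpha_j)/(alpha_j, alpha_j); the resulting 6x6 Cartan matrix is
[[2, 0, -1, 0, 0, -1], [0, 2, -1, -1, 0, 0], [-1, -1, 2, 0, 0, 0], [0, -1, 0, 2, 0, 0], [0, 0, 0, 0, 2, -1], [-1, 0, 0, 0, -2, 2]].
The roots have two lengths (squared-length ratio 2:1); the short ones are alpha_{5}. The associated Dynkin diagram is a chain of 6 nodes with a double edge at one end; the terminal node there is the unique short simple root (B_6), so the type is B_6 (the algebra so(13)).

B_6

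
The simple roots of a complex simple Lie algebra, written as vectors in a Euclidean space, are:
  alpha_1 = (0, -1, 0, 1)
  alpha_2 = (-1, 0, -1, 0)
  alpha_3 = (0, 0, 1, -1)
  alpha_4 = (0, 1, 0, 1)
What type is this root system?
D_4

Compute the Cartan integers a_ij = 2(alpha_i, alpha_j)/(alpha_j, alpha_j); the resulting 4x4 Cartan matrix is
[[2, 0, -1, 0], [0, 2, -1, 0], [-1, -1, 2, -1], [0, 0, -1, 2]].
All simple roots have the same length, so the diagram is simply laced. The associated Dynkin diagram is a chain of 2 nodes with a fork of two nodes at one end (D_4), so the type is D_4 (the algebra so(8)).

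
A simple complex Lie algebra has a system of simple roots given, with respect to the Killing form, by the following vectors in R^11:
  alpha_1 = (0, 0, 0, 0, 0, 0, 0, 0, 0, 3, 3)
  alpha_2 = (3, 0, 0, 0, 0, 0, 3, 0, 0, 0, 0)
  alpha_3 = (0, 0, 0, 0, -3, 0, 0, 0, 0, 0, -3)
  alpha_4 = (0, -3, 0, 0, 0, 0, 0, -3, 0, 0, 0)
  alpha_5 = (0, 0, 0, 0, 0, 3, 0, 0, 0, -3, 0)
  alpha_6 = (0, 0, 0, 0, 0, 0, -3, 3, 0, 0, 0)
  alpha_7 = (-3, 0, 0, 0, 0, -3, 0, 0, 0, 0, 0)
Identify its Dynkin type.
Compute the Cartan integers a_ij = 2(alpha_i, alpha_j)/(alpha_j, alpha_j); the resulting 7x7 Cartan matrix is
[[2, 0, -1, 0, -1, 0, 0], [0, 2, 0, 0, 0, -1, -1], [-1, 0, 2, 0, 0, 0, 0], [0, 0, 0, 2, 0, -1, 0], [-1, 0, 0, 0, 2, 0, -1], [0, -1, 0, -1, 0, 2, 0], [0, -1, 0, 0, -1, 0, 2]].
All simple roots have the same length, so the diagram is simply laced. The associated Dynkin diagram is a chain of 7 nodes with single edges (A_7), so the type is A_7 (the algebra sl(8)).

A_7 (sl(8))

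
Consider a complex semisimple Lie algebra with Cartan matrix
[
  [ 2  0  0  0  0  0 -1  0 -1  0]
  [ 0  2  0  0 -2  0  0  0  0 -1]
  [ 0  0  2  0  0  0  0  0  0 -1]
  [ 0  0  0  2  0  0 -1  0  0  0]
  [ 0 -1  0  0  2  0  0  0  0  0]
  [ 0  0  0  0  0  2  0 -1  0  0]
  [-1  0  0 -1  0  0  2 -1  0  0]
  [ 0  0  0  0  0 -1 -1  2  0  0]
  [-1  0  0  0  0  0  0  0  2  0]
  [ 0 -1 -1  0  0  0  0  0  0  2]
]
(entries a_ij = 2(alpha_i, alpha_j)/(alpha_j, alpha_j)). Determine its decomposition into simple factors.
type B_4 ⊕ type E_6

The diagram associated to this matrix has two connected components: the simple roots {alpha_2, alpha_3, alpha_5, alpha_10} form a chain of 4 nodes with a double edge at one end; the terminal node there is the unique short simple root (B_4), and {alpha_1, alpha_4, alpha_6, alpha_7, alpha_8, alpha_9} form a chain of 5 nodes with one extra node attached to the third node from one end (E_6). A semisimple Lie algebra decomposes uniquely as the direct sum of simple ideals, one per connected component of its Dynkin diagram, so g ≅ B_4 ⊕ E_6 (dimension 36 + 78 = 114).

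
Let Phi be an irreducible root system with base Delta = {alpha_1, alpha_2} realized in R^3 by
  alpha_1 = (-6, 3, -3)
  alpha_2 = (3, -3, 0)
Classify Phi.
Compute the Cartan integers a_ij = 2(alpha_i, alpha_j)/(alpha_j, alpha_j); the resulting 2x2 Cartan matrix is
[[2, -3], [-1, 2]].
The roots have two lengths (squared-length ratio 3:1); the short ones are alpha_{2}. The associated Dynkin diagram is two nodes joined by a triple edge (G_2), so the type is G_2.

G_2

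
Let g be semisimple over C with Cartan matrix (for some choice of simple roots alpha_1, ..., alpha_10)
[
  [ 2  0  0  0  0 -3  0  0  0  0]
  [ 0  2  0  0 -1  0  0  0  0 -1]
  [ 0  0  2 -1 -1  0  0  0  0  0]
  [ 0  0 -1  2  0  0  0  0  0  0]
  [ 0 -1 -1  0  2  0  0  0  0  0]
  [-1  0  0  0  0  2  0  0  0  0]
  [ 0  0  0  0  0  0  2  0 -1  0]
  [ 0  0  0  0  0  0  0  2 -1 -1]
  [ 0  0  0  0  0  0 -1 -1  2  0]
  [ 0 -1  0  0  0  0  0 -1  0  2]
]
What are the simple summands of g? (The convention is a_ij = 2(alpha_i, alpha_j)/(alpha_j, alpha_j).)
A_8 + G_2

The diagram associated to this matrix has two connected components: the simple roots {alpha_2, alpha_3, alpha_4, alpha_5, alpha_7, alpha_8, alpha_9, alpha_10} form a chain of 8 nodes with single edges (A_8), and {alpha_1, alpha_6} form two nodes joined by a triple edge (G_2). A semisimple Lie algebra decomposes uniquely as the direct sum of simple ideals, one per connected component of its Dynkin diagram, so g ≅ A_8 ⊕ G_2 (dimension 80 + 14 = 94).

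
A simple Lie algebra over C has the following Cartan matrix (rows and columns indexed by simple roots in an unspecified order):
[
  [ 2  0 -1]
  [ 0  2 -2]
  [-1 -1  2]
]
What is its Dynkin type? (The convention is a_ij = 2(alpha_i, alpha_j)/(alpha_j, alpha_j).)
The matrix has rank 3 with 2's on the diagonal. Reading the off-diagonal entries as Dynkin edges (a single edge where a_ij = a_ji = -1; a double or triple edge where a_ij * a_ji = 2 or 3), the diagram is a chain of 3 nodes with a double edge at one end; the terminal node there is the unique long simple root (C_3). One simple-root ordering that puts it in standard form is (alpha_1, alpha_3, alpha_2). So the algebra is type C_3, i.e. sp(6).

C_3 (sp(6))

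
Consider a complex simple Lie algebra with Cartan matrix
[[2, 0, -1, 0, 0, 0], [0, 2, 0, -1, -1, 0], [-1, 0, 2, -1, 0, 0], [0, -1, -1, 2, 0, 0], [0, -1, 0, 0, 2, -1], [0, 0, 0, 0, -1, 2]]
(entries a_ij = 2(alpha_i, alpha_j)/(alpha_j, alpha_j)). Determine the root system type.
The matrix has rank 6 with 2's on the diagonal. Reading the off-diagonal entries as Dynkin edges (a single edge where a_ij = a_ji = -1; a double or triple edge where a_ij * a_ji = 2 or 3), the diagram is a chain of 6 nodes with single edges (A_6). One simple-root ordering that puts it in standard form is (alpha_1, alpha_3, alpha_4, alpha_2, alpha_5, alpha_6). So the algebra is type A_6, i.e. sl(7).

A_6 (sl(7))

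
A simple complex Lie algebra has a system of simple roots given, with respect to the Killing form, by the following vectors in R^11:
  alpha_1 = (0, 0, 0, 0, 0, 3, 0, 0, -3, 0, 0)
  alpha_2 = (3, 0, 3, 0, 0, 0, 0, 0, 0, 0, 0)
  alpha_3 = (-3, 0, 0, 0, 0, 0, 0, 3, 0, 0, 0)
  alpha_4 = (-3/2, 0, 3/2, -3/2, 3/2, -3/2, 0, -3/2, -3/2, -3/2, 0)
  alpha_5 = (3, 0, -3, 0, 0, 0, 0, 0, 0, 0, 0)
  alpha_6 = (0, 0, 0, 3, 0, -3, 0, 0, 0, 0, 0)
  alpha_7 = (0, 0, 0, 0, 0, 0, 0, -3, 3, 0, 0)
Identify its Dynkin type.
Compute the Cartan integers a_ij = 2(alpha_i, alpha_j)/(alpha_j, alpha_j); the resulting 7x7 Cartan matrix is
[[2, 0, 0, 0, 0, -1, -1], [0, 2, -1, 0, 0, 0, 0], [0, -1, 2, 0, -1, 0, -1], [0, 0, 0, 2, -1, 0, 0], [0, 0, -1, -1, 2, 0, 0], [-1, 0, 0, 0, 0, 2, 0], [-1, 0, -1, 0, 0, 0, 2]].
All simple roots have the same length, so the diagram is simply laced. The associated Dynkin diagram is a chain of 6 nodes with one extra node attached to the third node from one end (E_7), so the type is E_7.

E_7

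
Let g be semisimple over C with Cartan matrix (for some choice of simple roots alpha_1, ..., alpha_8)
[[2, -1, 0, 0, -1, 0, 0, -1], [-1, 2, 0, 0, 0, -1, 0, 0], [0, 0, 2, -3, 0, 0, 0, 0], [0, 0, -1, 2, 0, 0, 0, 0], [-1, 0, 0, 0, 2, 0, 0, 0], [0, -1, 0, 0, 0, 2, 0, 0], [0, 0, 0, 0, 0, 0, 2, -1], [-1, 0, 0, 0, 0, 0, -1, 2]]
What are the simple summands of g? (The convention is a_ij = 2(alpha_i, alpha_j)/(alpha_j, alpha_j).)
The diagram associated to this matrix has two connected components: the simple roots {alpha_1, alpha_2, alpha_5, alpha_6, alpha_7, alpha_8} form a chain of 5 nodes with one extra node attached to the third node from one end (E_6), and {alpha_3, alpha_4} form two nodes joined by a triple edge (G_2). A semisimple Lie algebra decomposes uniquely as the direct sum of simple ideals, one per connected component of its Dynkin diagram, so g ≅ E_6 ⊕ G_2 (dimension 78 + 14 = 92).

E6 + G2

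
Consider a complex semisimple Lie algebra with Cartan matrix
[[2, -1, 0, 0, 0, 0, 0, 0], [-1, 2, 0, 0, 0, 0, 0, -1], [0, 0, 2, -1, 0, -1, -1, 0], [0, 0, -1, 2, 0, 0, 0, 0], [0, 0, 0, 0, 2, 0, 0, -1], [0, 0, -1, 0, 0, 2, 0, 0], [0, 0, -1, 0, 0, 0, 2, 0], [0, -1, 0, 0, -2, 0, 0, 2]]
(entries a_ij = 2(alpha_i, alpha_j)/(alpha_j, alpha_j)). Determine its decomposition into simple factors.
The diagram associated to this matrix has two connected components: the simple roots {alpha_1, alpha_2, alpha_5, alpha_8} form a chain of 4 nodes with a double edge at one end; the terminal node there is the unique short simple root (B_4), and {alpha_3, alpha_4, alpha_6, alpha_7} form a chain of 2 nodes with a fork of two nodes at one end (D_4). A semisimple Lie algebra decomposes uniquely as the direct sum of simple ideals, one per connected component of its Dynkin diagram, so g ≅ B_4 ⊕ D_4 (dimension 36 + 28 = 64).

B4 ⊕ D4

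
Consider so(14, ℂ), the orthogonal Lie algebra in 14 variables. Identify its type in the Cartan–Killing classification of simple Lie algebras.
D7

This is so(14) with 14 even, which has dimension 14(14-1)/2 = 91 and rank 14/2 = 7. In the classification of classical Lie algebras, the orthogonal algebra so(2n) in an even number of variables has type D_n; here n = 7, so the Dynkin diagram is a chain of 5 nodes with a fork of two nodes at one end (D_7). Hence the type is D_7.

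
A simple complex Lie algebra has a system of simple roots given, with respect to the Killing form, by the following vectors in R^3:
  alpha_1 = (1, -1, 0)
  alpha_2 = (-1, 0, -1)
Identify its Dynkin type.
Compute the Cartan integers a_ij = 2(alpha_i, alpha_j)/(alpha_j, alpha_j); the resulting 2x2 Cartan matrix is
[[2, -1], [-1, 2]].
All simple roots have the same length, so the diagram is simply laced. The associated Dynkin diagram is a chain of 2 nodes with single edges (A_2), so the type is A_2 (the algebra sl(3)).

A_2 (sl(3))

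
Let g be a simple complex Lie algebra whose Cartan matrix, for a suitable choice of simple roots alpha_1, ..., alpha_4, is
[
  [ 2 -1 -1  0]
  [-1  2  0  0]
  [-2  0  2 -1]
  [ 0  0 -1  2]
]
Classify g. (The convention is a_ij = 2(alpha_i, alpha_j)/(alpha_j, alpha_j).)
The matrix has rank 4 with 2's on the diagonal. Reading the off-diagonal entries as Dynkin edges (a single edge where a_ij = a_ji = -1; a double or triple edge where a_ij * a_ji = 2 or 3), the diagram is a chain of 4 nodes with a double edge between the middle two (F_4). One simple-root ordering that puts it in standard form is (alpha_4, alpha_3, alpha_1, alpha_2). So the algebra is type F_4.

F_4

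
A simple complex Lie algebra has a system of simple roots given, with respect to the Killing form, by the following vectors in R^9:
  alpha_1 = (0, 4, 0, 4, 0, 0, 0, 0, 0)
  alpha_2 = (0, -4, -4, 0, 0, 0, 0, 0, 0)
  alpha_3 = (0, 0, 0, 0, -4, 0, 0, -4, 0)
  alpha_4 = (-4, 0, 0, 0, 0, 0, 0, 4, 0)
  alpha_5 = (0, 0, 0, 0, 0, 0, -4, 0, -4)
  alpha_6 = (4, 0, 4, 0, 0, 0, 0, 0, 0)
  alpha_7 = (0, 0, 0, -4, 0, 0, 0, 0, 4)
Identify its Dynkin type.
type A_7

Compute the Cartan integers a_ij = 2(alpha_i, alpha_j)/(alpha_j, alpha_j); the resulting 7x7 Cartan matrix is
[[2, -1, 0, 0, 0, 0, -1], [-1, 2, 0, 0, 0, -1, 0], [0, 0, 2, -1, 0, 0, 0], [0, 0, -1, 2, 0, -1, 0], [0, 0, 0, 0, 2, 0, -1], [0, -1, 0, -1, 0, 2, 0], [-1, 0, 0, 0, -1, 0, 2]].
All simple roots have the same length, so the diagram is simply laced. The associated Dynkin diagram is a chain of 7 nodes with single edges (A_7), so the type is A_7 (the algebra sl(8)).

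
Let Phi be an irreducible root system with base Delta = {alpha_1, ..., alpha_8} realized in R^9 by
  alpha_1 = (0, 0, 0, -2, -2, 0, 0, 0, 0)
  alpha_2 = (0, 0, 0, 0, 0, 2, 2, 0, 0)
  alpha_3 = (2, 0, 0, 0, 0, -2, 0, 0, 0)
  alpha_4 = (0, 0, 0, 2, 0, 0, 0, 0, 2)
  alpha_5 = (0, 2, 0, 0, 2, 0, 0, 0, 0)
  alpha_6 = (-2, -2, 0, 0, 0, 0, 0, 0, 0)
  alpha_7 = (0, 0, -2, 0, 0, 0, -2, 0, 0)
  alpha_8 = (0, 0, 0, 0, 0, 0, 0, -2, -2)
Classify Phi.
Compute the Cartan integers a_ij = 2(alpha_i, alpha_j)/(alpha_j, alpha_j); the resulting 8x8 Cartan matrix is
[[2, 0, 0, -1, -1, 0, 0, 0], [0, 2, -1, 0, 0, 0, -1, 0], [0, -1, 2, 0, 0, -1, 0, 0], [-1, 0, 0, 2, 0, 0, 0, -1], [-1, 0, 0, 0, 2, -1, 0, 0], [0, 0, -1, 0, -1, 2, 0, 0], [0, -1, 0, 0, 0, 0, 2, 0], [0, 0, 0, -1, 0, 0, 0, 2]].
All simple roots have the same length, so the diagram is simply laced. The associated Dynkin diagram is a chain of 8 nodes with single edges (A_8), so the type is A_8 (the algebra sl(9)).

A_8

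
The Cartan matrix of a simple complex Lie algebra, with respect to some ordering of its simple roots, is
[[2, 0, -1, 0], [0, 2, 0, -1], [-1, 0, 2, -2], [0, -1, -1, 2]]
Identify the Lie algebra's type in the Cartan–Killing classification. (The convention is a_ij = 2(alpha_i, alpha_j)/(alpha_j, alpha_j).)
The matrix has rank 4 with 2's on the diagonal. Reading the off-diagonal entries as Dynkin edges (a single edge where a_ij = a_ji = -1; a double or triple edge where a_ij * a_ji = 2 or 3), the diagram is a chain of 4 nodes with a double edge between the middle two (F_4). One simple-root ordering that puts it in standard form is (alpha_1, alpha_3, alpha_4, alpha_2). So the algebra is type F_4.

F_4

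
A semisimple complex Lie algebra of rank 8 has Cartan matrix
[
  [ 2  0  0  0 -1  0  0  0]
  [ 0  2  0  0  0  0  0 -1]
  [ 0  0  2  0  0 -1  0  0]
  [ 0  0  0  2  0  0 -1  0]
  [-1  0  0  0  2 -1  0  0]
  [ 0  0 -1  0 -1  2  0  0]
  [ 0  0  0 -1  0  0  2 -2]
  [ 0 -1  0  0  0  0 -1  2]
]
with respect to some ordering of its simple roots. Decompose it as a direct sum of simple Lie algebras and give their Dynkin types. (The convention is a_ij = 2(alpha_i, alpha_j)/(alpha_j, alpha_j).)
A_4 (sl(5)) + F_4

The diagram associated to this matrix has two connected components: the simple roots {alpha_1, alpha_3, alpha_5, alpha_6} form a chain of 4 nodes with single edges (A_4), and {alpha_2, alpha_4, alpha_7, alpha_8} form a chain of 4 nodes with a double edge between the middle two (F_4). A semisimple Lie algebra decomposes uniquely as the direct sum of simple ideals, one per connected component of its Dynkin diagram, so g ≅ A_4 ⊕ F_4 (dimension 24 + 52 = 76).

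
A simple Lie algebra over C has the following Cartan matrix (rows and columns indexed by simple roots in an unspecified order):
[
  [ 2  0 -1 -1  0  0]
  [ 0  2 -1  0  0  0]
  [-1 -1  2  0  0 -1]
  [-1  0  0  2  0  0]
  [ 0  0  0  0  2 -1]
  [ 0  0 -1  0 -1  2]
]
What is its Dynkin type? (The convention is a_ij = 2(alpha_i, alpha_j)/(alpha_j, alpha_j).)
E_6

The matrix has rank 6 with 2's on the diagonal. Reading the off-diagonal entries as Dynkin edges (a single edge where a_ij = a_ji = -1; a double or triple edge where a_ij * a_ji = 2 or 3), the diagram is a chain of 5 nodes with one extra node attached to the third node from one end (E_6). One simple-root ordering that puts it in standard form is (alpha_4, alpha_2, alpha_1, alpha_3, alpha_6, alpha_5). So the algebra is type E_6.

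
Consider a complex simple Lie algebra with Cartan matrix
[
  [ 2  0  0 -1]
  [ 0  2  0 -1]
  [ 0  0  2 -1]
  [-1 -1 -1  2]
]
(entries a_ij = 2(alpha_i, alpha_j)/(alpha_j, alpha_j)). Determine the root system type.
type D_4

The matrix has rank 4 with 2's on the diagonal. Reading the off-diagonal entries as Dynkin edges (a single edge where a_ij = a_ji = -1; a double or triple edge where a_ij * a_ji = 2 or 3), the diagram is a chain of 2 nodes with a fork of two nodes at one end (D_4). One simple-root ordering that puts it in standard form is (alpha_3, alpha_4, alpha_1, alpha_2). So the algebra is type D_4, i.e. so(8).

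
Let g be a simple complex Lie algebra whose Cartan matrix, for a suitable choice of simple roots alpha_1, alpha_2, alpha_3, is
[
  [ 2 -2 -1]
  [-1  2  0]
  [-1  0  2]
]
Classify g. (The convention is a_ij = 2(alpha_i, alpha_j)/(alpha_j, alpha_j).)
The matrix has rank 3 with 2's on the diagonal. Reading the off-diagonal entries as Dynkin edges (a single edge where a_ij = a_ji = -1; a double or triple edge where a_ij * a_ji = 2 or 3), the diagram is a chain of 3 nodes with a double edge at one end; the terminal node there is the unique short simple root (B_3). One simple-root ordering that puts it in standard form is (alpha_3, alpha_1, alpha_2). So the algebra is type B_3, i.e. so(7).

B3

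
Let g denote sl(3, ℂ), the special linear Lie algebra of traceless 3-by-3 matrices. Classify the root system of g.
A_2

This is sl(3), which has dimension 3^2 - 1 = 8 and rank 3 - 1 = 2 (a Cartan subalgebra is the diagonal traceless matrices). In the classification of classical Lie algebras, the special linear algebra sl(n+1) has type A_n; here n = 2, so the Dynkin diagram is a chain of 2 nodes with single edges (A_2). Hence the type is A_2.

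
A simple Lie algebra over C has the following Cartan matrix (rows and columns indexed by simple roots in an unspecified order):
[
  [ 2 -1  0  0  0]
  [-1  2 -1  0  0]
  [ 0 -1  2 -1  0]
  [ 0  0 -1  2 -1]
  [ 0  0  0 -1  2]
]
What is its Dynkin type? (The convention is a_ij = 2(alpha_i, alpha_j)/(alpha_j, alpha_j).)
The matrix has rank 5 with 2's on the diagonal. Reading the off-diagonal entries as Dynkin edges (a single edge where a_ij = a_ji = -1; a double or triple edge where a_ij * a_ji = 2 or 3), the diagram is a chain of 5 nodes with single edges (A_5). One simple-root ordering that puts it in standard form is (alpha_5, alpha_4, alpha_3, alpha_2, alpha_1). So the algebra is type A_5, i.e. sl(6).

A5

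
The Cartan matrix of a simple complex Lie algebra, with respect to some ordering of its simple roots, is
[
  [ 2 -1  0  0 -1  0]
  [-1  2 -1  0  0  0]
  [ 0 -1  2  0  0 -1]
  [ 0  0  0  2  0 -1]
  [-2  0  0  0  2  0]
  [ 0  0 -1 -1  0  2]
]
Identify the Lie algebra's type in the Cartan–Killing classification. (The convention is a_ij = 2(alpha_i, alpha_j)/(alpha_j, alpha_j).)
C6

The matrix has rank 6 with 2's on the diagonal. Reading the off-diagonal entries as Dynkin edges (a single edge where a_ij = a_ji = -1; a double or triple edge where a_ij * a_ji = 2 or 3), the diagram is a chain of 6 nodes with a double edge at one end; the terminal node there is the unique long simple root (C_6). One simple-root ordering that puts it in standard form is (alpha_4, alpha_6, alpha_3, alpha_2, alpha_1, alpha_5). So the algebra is type C_6, i.e. sp(12).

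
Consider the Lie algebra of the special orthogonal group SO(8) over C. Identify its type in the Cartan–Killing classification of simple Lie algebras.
D_4

This is so(8) with 8 even, which has dimension 8(8-1)/2 = 28 and rank 8/2 = 4. In the classification of classical Lie algebras, the orthogonal algebra so(2n) in an even number of variables has type D_n; here n = 4, so the Dynkin diagram is a chain of 2 nodes with a fork of two nodes at one end (D_4). Hence the type is D_4.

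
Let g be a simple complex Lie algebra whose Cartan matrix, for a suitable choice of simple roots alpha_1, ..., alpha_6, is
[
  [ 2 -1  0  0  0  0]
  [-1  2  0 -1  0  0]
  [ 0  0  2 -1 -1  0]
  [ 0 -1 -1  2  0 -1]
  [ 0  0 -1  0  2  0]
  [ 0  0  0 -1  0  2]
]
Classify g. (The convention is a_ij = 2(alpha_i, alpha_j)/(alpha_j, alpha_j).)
E6

The matrix has rank 6 with 2's on the diagonal. Reading the off-diagonal entries as Dynkin edges (a single edge where a_ij = a_ji = -1; a double or triple edge where a_ij * a_ji = 2 or 3), the diagram is a chain of 5 nodes with one extra node attached to the third node from one end (E_6). One simple-root ordering that puts it in standard form is (alpha_5, alpha_6, alpha_3, alpha_4, alpha_2, alpha_1). So the algebra is type E_6.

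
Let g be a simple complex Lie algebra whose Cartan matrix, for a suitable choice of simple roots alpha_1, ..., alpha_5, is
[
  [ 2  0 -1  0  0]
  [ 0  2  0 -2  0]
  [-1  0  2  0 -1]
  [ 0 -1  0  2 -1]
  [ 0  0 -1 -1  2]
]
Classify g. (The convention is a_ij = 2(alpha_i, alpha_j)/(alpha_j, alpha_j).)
type C_5

The matrix has rank 5 with 2's on the diagonal. Reading the off-diagonal entries as Dynkin edges (a single edge where a_ij = a_ji = -1; a double or triple edge where a_ij * a_ji = 2 or 3), the diagram is a chain of 5 nodes with a double edge at one end; the terminal node there is the unique long simple root (C_5). One simple-root ordering that puts it in standard form is (alpha_1, alpha_3, alpha_5, alpha_4, alpha_2). So the algebra is type C_5, i.e. sp(10).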